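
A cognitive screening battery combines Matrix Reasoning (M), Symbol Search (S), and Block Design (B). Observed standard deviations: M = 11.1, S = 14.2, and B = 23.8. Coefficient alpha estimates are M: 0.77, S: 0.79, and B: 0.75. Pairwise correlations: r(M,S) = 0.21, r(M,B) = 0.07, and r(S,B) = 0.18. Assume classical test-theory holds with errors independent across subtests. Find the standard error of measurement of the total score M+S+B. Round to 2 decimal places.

Var(total) = 891.29 + 224.851 = 1116.14.
True-score variance = 678.997 + 224.851 = 903.848, so reliability = 0.8098.
Error variance = 1116.14 − 903.848 = 212.293; SEM = √212.293 = 14.57.

14.57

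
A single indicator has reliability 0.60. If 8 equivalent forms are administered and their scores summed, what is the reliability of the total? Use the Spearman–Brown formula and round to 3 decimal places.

0.923

ρ_k = kρ / (1 + (k−1)ρ) = 8·0.60 / (1 + 7·0.60) = 4.800 / 5.200 = 0.923.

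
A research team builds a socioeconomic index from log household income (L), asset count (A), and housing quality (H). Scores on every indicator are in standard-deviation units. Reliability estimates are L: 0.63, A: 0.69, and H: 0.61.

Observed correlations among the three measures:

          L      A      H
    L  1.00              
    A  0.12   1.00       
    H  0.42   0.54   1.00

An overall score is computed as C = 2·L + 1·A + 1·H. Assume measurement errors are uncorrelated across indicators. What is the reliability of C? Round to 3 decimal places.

0.764

Var(C) = 2² + 1 + 1 + 2·[2·0.12 + 2·0.42 + 0.54] = 6 + 3.24 = 9.24.
Under uncorrelated errors the observed covariances equal the true-score covariances, so only the own-variance terms attenuate.
True-score variance = [2²·0.63 + 0.69 + 0.61] + 3.24 = 3.82 + 3.24 = 7.06.
Reliability = 7.06 / 9.24 = 0.764.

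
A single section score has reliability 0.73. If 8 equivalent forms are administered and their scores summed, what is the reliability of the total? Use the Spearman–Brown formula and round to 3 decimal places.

ρ_k = kρ / (1 + (k−1)ρ) = 8·0.73 / (1 + 7·0.73) = 5.840 / 6.110 = 0.956.

0.956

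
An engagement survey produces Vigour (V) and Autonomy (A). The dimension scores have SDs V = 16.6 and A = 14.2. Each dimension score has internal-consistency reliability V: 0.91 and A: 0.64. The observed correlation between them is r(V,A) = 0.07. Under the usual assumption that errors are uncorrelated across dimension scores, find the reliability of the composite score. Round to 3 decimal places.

0.809

Var(V+A) = 16.6² + 14.2² + 2·[16.6·14.2·0.07] = 477.2 + 33.0008 = 510.201.
Under uncorrelated errors the observed covariances equal the true-score covariances, so only the own-variance terms attenuate.
True-score variance = [16.6²·0.91 + 14.2²·0.64] + 33.0008 = 379.809 + 33.0008 = 412.81.
Reliability = 412.81 / 510.201 = 0.809.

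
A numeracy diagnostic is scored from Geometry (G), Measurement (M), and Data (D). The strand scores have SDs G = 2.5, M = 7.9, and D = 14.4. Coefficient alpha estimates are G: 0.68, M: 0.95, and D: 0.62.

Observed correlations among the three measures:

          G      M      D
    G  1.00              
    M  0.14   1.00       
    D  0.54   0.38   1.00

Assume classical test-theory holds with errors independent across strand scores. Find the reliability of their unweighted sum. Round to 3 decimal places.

0.794

Var(G+M+D) = 2.5² + 7.9² + 14.4² + 2·[2.5·7.9·0.14 + 2.5·14.4·0.54 + 7.9·14.4·0.38] = 276.02 + 130.868 = 406.888.
Under uncorrelated errors the observed covariances equal the true-score covariances, so only the own-variance terms attenuate.
True-score variance = [2.5²·0.68 + 7.9²·0.95 + 14.4²·0.62] + 130.868 = 192.103 + 130.868 = 322.97.
Reliability = 322.97 / 406.888 = 0.794.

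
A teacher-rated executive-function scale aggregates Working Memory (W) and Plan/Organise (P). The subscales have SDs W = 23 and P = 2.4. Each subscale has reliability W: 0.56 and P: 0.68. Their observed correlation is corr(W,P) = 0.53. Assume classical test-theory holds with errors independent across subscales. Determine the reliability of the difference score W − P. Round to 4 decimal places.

Var(W−P) = 23² + 2.4² − 2·23·2.4·0.53 = 534.76 − 58.512 = 476.248.
With uncorrelated errors the cross-covariances are all true-score covariance, so they carry over unchanged; only the diagonal terms shrink to ρᵢσᵢ².
True-score variance = [23²·0.56 + 2.4²·0.68] − 58.512 = 300.157 − 58.512 = 241.645.
Reliability = 241.645 / 476.248 = 0.5074.

0.5074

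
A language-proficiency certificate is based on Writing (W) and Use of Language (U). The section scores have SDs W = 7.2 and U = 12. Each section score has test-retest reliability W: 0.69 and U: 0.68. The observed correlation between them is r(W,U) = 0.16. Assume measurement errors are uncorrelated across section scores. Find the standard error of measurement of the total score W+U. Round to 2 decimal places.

7.88

Var(total) = 195.84 + 27.648 = 223.488.
True-score variance = 133.69 + 27.648 = 161.338, so reliability = 0.7219.
Error variance = 223.488 − 161.338 = 62.1504; SEM = √62.1504 = 7.88.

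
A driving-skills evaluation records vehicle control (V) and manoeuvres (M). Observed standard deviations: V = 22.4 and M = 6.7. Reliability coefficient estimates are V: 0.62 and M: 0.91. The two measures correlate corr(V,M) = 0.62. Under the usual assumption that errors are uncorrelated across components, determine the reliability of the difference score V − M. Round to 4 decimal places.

Var(V−M) = 22.4² + 6.7² − 2·22.4·6.7·0.62 = 546.65 − 186.099 = 360.551.
Under uncorrelated errors the observed covariances equal the true-score covariances, so only the own-variance terms attenuate.
True-score variance = [22.4²·0.62 + 6.7²·0.91] − 186.099 = 351.941 − 186.099 = 165.842.
Reliability = 165.842 / 360.551 = 0.4600.

0.4600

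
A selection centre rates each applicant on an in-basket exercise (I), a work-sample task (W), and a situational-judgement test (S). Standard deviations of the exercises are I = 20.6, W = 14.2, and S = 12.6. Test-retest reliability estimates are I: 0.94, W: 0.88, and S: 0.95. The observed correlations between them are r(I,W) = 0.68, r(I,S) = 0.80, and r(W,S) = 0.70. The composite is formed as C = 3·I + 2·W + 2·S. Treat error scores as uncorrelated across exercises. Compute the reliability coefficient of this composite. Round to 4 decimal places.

Var(C) = 3²·20.6² + 2²·14.2² + 2²·12.6² + 2·[6·20.6·14.2·0.68 + 6·20.6·12.6·0.80 + 4·14.2·12.6·0.70] = 5260.84 + 5880.69 = 11141.5.
With uncorrelated errors the cross-covariances are all true-score covariance, so they carry over unchanged; only the diagonal terms shrink to ρᵢσᵢ².
True-score variance = [3²·20.6²·0.94 + 2²·14.2²·0.88 + 2²·12.6²·0.95] + 5880.69 = 4903.15 + 5880.69 = 10783.8.
Reliability = 10783.8 / 11141.5 = 0.9679.

0.9679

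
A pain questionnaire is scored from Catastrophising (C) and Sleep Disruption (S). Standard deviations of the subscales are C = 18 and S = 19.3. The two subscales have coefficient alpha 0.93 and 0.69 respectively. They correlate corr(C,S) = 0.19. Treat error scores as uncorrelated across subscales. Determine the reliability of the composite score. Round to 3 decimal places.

0.833

Var(C+S) = 18² + 19.3² + 2·[18·19.3·0.19] = 696.49 + 132.012 = 828.502.
Because errors are independent across components, Cov(Tᵢ,Tⱼ) = Cov(Xᵢ,Xⱼ); the off-diagonal part of the true-score variance is the same as above.
True-score variance = [18²·0.93 + 19.3²·0.69] + 132.012 = 558.338 + 132.012 = 690.35.
Reliability = 690.35 / 828.502 = 0.833.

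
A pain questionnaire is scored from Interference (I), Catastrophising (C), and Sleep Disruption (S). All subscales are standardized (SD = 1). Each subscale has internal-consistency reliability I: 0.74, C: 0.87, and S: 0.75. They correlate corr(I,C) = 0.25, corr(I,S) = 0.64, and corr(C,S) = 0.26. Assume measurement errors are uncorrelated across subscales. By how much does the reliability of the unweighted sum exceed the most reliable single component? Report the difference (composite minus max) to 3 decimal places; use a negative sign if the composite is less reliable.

0.009

Var(sum) = 3 + 2.3 = 5.3; true-score variance = 2.36 + 2.3 = 4.66; composite reliability = 0.8792.
Max component reliability = 0.8700.
Difference = 0.8792 − 0.8700 = 0.009.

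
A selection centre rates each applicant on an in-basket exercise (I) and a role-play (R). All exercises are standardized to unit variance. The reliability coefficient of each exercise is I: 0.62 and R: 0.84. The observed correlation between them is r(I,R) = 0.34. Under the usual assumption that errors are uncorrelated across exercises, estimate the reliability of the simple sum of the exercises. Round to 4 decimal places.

Var(I+R) = 2 + 2·[0.34] = 2 + 0.68 = 2.68.
Under uncorrelated errors the observed covariances equal the true-score covariances, so only the own-variance terms attenuate.
True-score variance = [0.62 + 0.84] + 0.68 = 1.46 + 0.68 = 2.14.
Reliability = 2.14 / 2.68 = 0.7985.

0.7985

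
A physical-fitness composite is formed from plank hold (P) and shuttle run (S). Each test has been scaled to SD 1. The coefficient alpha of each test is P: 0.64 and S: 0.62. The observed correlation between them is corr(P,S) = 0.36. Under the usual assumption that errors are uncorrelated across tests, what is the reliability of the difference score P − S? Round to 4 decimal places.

0.4219

Var(P−S) = 1 + 1 − 2·0.36 = 2 − 0.72 = 1.28.
Under uncorrelated errors the observed covariances equal the true-score covariances, so only the own-variance terms attenuate.
True-score variance = [0.64 + 0.62] − 0.72 = 1.26 − 0.72 = 0.54.
Reliability = 0.54 / 1.28 = 0.4219.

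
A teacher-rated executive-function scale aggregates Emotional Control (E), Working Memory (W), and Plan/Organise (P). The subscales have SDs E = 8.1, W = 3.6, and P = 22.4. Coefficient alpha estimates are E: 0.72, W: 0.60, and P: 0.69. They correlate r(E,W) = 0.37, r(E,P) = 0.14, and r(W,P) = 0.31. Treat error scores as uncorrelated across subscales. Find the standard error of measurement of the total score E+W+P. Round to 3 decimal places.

Var(total) = 580.33 + 122.378 = 702.708.
True-score variance = 401.23 + 122.378 = 523.608, so reliability = 0.7451.
Error variance = 702.708 − 523.608 = 179.1; SEM = √179.1 = 13.383.

13.383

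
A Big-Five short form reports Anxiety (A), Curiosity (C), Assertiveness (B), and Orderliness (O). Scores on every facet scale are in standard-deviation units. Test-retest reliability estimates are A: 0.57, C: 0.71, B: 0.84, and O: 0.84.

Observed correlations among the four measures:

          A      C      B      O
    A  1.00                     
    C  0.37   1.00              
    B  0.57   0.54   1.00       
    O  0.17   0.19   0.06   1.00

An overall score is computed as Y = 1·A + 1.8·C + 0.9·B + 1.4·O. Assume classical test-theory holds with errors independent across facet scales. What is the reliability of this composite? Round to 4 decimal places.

Var(Y) = 1 + 1.8² + 0.9² + 1.4² + 2·[1.8·0.37 + 0.9·0.57 + 1.4·0.17 + 1.62·0.54 + 2.52·0.19 + 1.26·0.06] = 7.01 + 5.6924 = 12.7024.
Under uncorrelated errors the observed covariances equal the true-score covariances, so only the own-variance terms attenuate.
True-score variance = [0.57 + 1.8²·0.71 + 0.9²·0.84 + 1.4²·0.84] + 5.6924 = 5.1972 + 5.6924 = 10.8896.
Reliability = 10.8896 / 12.7024 = 0.8573.

0.8573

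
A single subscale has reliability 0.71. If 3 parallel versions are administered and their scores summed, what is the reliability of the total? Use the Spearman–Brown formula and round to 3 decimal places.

0.880

ρ_k = kρ / (1 + (k−1)ρ) = 3·0.71 / (1 + 2·0.71) = 2.130 / 2.420 = 0.880.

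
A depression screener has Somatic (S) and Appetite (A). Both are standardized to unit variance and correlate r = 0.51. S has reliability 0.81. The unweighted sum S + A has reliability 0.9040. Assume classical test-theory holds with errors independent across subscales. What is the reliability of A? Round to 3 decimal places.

Var(S+A) = 2 + 2·0.51 = 3.020.
True-score variance = ρ_S + ρ_A + 2·0.51, so 0.9040 = (0.81 + ρ_A + 1.02) / 3.020.
ρ_A = 0.9040·3.020 − 0.81 − 1.02 = 0.900.

0.900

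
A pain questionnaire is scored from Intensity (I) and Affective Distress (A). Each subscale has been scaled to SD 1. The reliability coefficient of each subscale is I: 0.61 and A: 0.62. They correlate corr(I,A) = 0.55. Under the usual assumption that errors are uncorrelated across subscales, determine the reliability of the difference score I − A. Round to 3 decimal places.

0.144

Var(I−A) = 1 + 1 − 2·0.55 = 2 − 1.1 = 0.9.
With uncorrelated errors the cross-covariances are all true-score covariance, so they carry over unchanged; only the diagonal terms shrink to ρᵢσᵢ².
True-score variance = [0.61 + 0.62] − 1.1 = 1.23 − 1.1 = 0.13.
Reliability = 0.13 / 0.9 = 0.144.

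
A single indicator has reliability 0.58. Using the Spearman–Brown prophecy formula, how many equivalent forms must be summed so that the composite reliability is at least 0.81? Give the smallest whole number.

4

k ≥ ρ*(1−ρ₁)/(ρ₁(1−ρ*)) = 0.81·0.42 / (0.58·0.19) = 3.087.
Smallest integer k = 4.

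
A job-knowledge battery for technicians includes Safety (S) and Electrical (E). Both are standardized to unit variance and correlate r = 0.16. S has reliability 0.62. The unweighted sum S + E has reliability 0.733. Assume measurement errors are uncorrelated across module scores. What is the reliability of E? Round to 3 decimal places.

Var(S+E) = 2 + 2·0.16 = 2.320.
True-score variance = ρ_S + ρ_E + 2·0.16, so 0.733 = (0.62 + ρ_E + 0.32) / 2.320.
ρ_E = 0.733·2.320 − 0.62 − 0.32 = 0.761.

0.761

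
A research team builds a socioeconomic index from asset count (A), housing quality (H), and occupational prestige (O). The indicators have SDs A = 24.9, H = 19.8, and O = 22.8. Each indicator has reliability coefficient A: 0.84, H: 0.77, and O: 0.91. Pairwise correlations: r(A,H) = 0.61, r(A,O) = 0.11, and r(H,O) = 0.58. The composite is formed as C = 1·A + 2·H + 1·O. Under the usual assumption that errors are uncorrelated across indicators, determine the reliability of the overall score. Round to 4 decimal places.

0.9003

Var(C) = 24.9² + 2²·19.8² + 22.8² + 2·[2·24.9·19.8·0.61 + 24.9·22.8·0.11 + 2·19.8·22.8·0.58] = 2708.01 + 2375.21 = 5083.22.
Because errors are independent across components, Cov(Tᵢ,Tⱼ) = Cov(Xᵢ,Xⱼ); the off-diagonal part of the true-score variance is the same as above.
True-score variance = [24.9²·0.84 + 2²·19.8²·0.77 + 22.8²·0.91] + 2375.21 = 2201.35 + 2375.21 = 4576.55.
Reliability = 4576.55 / 5083.22 = 0.9003.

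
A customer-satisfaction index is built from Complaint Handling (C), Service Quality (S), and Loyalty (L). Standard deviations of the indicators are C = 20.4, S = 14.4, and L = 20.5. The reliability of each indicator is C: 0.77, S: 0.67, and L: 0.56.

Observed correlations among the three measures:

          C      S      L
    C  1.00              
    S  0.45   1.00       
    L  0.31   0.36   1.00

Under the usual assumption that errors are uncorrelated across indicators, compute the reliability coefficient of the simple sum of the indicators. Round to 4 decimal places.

Var(C+S+L) = 20.4² + 14.4² + 20.5² + 2·[20.4·14.4·0.45 + 20.4·20.5·0.31 + 14.4·20.5·0.36] = 1043.77 + 736.212 = 1779.98.
Because errors are independent across components, Cov(Tᵢ,Tⱼ) = Cov(Xᵢ,Xⱼ); the off-diagonal part of the true-score variance is the same as above.
True-score variance = [20.4²·0.77 + 14.4²·0.67 + 20.5²·0.56] + 736.212 = 694.714 + 736.212 = 1430.93.
Reliability = 1430.93 / 1779.98 = 0.8039.

0.8039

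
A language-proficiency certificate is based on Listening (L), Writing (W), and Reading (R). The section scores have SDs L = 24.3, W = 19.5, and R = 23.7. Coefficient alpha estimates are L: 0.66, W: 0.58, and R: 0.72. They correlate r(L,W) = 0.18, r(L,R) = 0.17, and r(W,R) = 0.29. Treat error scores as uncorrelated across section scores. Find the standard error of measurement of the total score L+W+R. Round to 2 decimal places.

Var(total) = 1532.43 + 634.442 = 2166.87.
True-score variance = 1014.69 + 634.442 = 1649.13, so reliability = 0.7611.
Error variance = 2166.87 − 1649.13 = 517.745; SEM = √517.745 = 22.75.

22.75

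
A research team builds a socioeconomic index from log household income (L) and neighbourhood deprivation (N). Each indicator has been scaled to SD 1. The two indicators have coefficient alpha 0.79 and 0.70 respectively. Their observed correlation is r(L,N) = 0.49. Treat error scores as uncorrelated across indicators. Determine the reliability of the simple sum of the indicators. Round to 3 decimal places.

0.829

Var(L+N) = 2 + 2·[0.49] = 2 + 0.98 = 2.98.
Under uncorrelated errors the observed covariances equal the true-score covariances, so only the own-variance terms attenuate.
True-score variance = [0.79 + 0.70] + 0.98 = 1.49 + 0.98 = 2.47.
Reliability = 2.47 / 2.98 = 0.829.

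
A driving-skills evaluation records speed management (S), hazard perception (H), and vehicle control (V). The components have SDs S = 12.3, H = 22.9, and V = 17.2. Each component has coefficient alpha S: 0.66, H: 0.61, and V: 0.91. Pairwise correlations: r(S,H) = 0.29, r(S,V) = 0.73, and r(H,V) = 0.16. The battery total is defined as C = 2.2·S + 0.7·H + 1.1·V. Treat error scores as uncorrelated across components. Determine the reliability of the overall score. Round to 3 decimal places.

Var(C) = 2.2²·12.3² + 0.7²·22.9² + 1.1²·17.2² + 2·[1.54·12.3·22.9·0.29 + 2.42·12.3·17.2·0.73 + 0.77·22.9·17.2·0.16] = 1347.17 + 1096.12 = 2443.29.
Because errors are independent across components, Cov(Tᵢ,Tⱼ) = Cov(Xᵢ,Xⱼ); the off-diagonal part of the true-score variance is the same as above.
True-score variance = [2.2²·12.3²·0.66 + 0.7²·22.9²·0.61 + 1.1²·17.2²·0.91] + 1096.12 = 965.776 + 1096.12 = 2061.9.
Reliability = 2061.9 / 2443.29 = 0.844.

0.844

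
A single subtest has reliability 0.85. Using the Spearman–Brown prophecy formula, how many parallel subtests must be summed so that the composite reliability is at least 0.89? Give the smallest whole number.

2

k ≥ ρ*(1−ρ₁)/(ρ₁(1−ρ*)) = 0.89·0.15 / (0.85·0.11) = 1.428.
Smallest integer k = 2.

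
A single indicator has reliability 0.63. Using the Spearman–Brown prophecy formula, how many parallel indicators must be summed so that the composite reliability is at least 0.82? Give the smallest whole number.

k ≥ ρ*(1−ρ₁)/(ρ₁(1−ρ*)) = 0.82·0.37 / (0.63·0.18) = 2.675.
Smallest integer k = 3.

3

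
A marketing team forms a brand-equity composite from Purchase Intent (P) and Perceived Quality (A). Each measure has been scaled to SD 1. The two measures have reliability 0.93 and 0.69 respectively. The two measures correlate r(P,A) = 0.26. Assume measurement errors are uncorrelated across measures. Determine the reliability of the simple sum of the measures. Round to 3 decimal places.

Var(P+A) = 2 + 2·[0.26] = 2 + 0.52 = 2.52.
Under uncorrelated errors the observed covariances equal the true-score covariances, so only the own-variance terms attenuate.
True-score variance = [0.93 + 0.69] + 0.52 = 1.62 + 0.52 = 2.14.
Reliability = 2.14 / 2.52 = 0.849.

0.849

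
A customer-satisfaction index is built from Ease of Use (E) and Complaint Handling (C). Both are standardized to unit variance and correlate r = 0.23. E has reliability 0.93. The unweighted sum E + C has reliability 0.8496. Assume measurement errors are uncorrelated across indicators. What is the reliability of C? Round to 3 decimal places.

0.700

Var(E+C) = 2 + 2·0.23 = 2.460.
True-score variance = ρ_E + ρ_C + 2·0.23, so 0.8496 = (0.93 + ρ_C + 0.46) / 2.460.
ρ_C = 0.8496·2.460 − 0.93 − 0.46 = 0.700.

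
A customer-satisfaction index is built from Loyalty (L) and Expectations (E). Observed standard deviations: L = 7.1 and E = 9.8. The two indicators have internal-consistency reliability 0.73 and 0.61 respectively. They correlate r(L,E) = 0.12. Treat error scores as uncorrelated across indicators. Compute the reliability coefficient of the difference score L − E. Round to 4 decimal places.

Var(L−E) = 7.1² + 9.8² − 2·7.1·9.8·0.12 = 146.45 − 16.6992 = 129.751.
Because errors are independent across components, Cov(Tᵢ,Tⱼ) = Cov(Xᵢ,Xⱼ); the off-diagonal part of the true-score variance is the same as above.
True-score variance = [7.1²·0.73 + 9.8²·0.61] − 16.6992 = 95.3837 − 16.6992 = 78.6845.
Reliability = 78.6845 / 129.751 = 0.6064.

0.6064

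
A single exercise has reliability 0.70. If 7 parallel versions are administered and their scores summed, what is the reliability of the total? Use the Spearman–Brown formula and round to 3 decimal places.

ρ_k = kρ / (1 + (k−1)ρ) = 7·0.70 / (1 + 6·0.70) = 4.900 / 5.200 = 0.942.

0.942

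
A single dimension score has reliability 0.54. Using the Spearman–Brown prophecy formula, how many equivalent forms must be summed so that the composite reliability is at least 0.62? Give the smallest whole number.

2

k ≥ ρ*(1−ρ₁)/(ρ₁(1−ρ*)) = 0.62·0.46 / (0.54·0.38) = 1.390.
Smallest integer k = 2.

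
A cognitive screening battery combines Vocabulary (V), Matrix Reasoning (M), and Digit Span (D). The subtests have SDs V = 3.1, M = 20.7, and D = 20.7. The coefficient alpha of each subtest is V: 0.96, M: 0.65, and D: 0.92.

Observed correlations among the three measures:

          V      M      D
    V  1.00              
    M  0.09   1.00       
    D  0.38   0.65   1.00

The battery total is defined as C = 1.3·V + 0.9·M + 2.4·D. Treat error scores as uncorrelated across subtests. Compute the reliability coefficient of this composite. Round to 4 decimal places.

0.9239

Var(C) = 1.3²·3.1² + 0.9²·20.7² + 2.4²·20.7² + 2·[1.17·3.1·20.7·0.09 + 3.12·3.1·20.7·0.38 + 2.16·20.7·20.7·0.65] = 2831.42 + 1368.87 = 4200.29.
Because errors are independent across components, Cov(Tᵢ,Tⱼ) = Cov(Xᵢ,Xⱼ); the off-diagonal part of the true-score variance is the same as above.
True-score variance = [1.3²·3.1²·0.96 + 0.9²·20.7²·0.65 + 2.4²·20.7²·0.92] + 1368.87 = 2511.85 + 1368.87 = 3880.72.
Reliability = 3880.72 / 4200.29 = 0.9239.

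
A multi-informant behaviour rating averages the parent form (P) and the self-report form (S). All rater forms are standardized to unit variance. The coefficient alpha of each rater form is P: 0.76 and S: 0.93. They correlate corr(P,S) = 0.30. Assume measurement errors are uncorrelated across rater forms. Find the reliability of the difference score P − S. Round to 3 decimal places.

Var(P−S) = 1 + 1 − 2·0.30 = 2 − 0.6 = 1.4.
Because errors are independent across components, Cov(Tᵢ,Tⱼ) = Cov(Xᵢ,Xⱼ); the off-diagonal part of the true-score variance is the same as above.
True-score variance = [0.76 + 0.93] − 0.6 = 1.69 − 0.6 = 1.09.
Reliability = 1.09 / 1.4 = 0.779.

0.779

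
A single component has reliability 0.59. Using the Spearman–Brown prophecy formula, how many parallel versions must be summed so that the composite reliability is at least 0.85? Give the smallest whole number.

k ≥ ρ*(1−ρ₁)/(ρ₁(1−ρ*)) = 0.85·0.41 / (0.59·0.15) = 3.938.
Smallest integer k = 4.

4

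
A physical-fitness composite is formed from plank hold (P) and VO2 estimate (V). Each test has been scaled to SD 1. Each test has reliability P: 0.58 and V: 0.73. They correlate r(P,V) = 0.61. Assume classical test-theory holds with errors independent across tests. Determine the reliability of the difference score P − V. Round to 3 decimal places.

Var(P−V) = 1 + 1 − 2·0.61 = 2 − 1.22 = 0.78.
Because errors are independent across components, Cov(Tᵢ,Tⱼ) = Cov(Xᵢ,Xⱼ); the off-diagonal part of the true-score variance is the same as above.
True-score variance = [0.58 + 0.73] − 1.22 = 1.31 − 1.22 = 0.09.
Reliability = 0.09 / 0.78 = 0.115.

0.115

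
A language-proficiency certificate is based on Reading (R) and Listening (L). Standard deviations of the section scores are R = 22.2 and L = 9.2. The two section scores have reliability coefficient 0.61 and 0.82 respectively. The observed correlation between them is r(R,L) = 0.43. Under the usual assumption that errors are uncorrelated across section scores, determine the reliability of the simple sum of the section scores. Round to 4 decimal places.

0.7246

Var(R+L) = 22.2² + 9.2² + 2·[22.2·9.2·0.43] = 577.48 + 175.646 = 753.126.
Because errors are independent across components, Cov(Tᵢ,Tⱼ) = Cov(Xᵢ,Xⱼ); the off-diagonal part of the true-score variance is the same as above.
True-score variance = [22.2²·0.61 + 9.2²·0.82] + 175.646 = 370.037 + 175.646 = 545.684.
Reliability = 545.684 / 753.126 = 0.7246.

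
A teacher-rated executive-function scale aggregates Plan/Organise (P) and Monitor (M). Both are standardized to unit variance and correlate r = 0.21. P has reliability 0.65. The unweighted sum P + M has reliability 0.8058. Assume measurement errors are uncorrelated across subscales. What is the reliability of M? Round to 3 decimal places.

0.880

Var(P+M) = 2 + 2·0.21 = 2.420.
True-score variance = ρ_P + ρ_M + 2·0.21, so 0.8058 = (0.65 + ρ_M + 0.42) / 2.420.
ρ_M = 0.8058·2.420 − 0.65 − 0.42 = 0.880.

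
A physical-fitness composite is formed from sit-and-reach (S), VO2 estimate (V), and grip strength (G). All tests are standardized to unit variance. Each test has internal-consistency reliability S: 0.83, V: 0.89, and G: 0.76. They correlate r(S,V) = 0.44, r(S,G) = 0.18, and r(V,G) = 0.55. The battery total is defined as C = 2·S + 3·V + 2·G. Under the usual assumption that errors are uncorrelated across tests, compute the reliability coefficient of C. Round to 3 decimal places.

0.913

Var(C) = 2² + 3² + 2² + 2·[6·0.44 + 4·0.18 + 6·0.55] = 17 + 13.32 = 30.32.
Because errors are independent across components, Cov(Tᵢ,Tⱼ) = Cov(Xᵢ,Xⱼ); the off-diagonal part of the true-score variance is the same as above.
True-score variance = [2²·0.83 + 3²·0.89 + 2²·0.76] + 13.32 = 14.37 + 13.32 = 27.69.
Reliability = 27.69 / 30.32 = 0.913.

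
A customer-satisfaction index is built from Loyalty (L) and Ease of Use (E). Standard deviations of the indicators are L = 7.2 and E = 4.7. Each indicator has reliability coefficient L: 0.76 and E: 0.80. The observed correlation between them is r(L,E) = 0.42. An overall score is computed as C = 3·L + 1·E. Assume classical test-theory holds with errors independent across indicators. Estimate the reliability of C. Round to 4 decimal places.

0.7972

Var(C) = 3²·7.2² + 4.7² + 2·[3·7.2·4.7·0.42] = 488.65 + 85.2768 = 573.927.
Under uncorrelated errors the observed covariances equal the true-score covariances, so only the own-variance terms attenuate.
True-score variance = [3²·7.2²·0.76 + 4.7²·0.80] + 85.2768 = 372.258 + 85.2768 = 457.534.
Reliability = 457.534 / 573.927 = 0.7972.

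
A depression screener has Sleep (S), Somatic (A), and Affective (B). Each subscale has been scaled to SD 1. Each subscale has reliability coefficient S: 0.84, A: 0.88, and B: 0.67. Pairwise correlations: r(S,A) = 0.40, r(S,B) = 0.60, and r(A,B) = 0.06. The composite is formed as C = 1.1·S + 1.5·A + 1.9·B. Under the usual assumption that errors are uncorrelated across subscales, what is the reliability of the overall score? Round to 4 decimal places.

Var(C) = 1.1² + 1.5² + 1.9² + 2·[1.65·0.40 + 2.09·0.60 + 2.85·0.06] = 7.07 + 4.17 = 11.24.
With uncorrelated errors the cross-covariances are all true-score covariance, so they carry over unchanged; only the diagonal terms shrink to ρᵢσᵢ².
True-score variance = [1.1²·0.84 + 1.5²·0.88 + 1.9²·0.67] + 4.17 = 5.4151 + 4.17 = 9.5851.
Reliability = 9.5851 / 11.24 = 0.8528.

0.8528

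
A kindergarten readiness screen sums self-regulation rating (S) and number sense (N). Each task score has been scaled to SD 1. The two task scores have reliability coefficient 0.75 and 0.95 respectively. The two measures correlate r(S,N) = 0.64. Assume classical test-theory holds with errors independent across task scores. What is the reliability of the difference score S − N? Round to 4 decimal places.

Var(S−N) = 1 + 1 − 2·0.64 = 2 − 1.28 = 0.72.
Under uncorrelated errors the observed covariances equal the true-score covariances, so only the own-variance terms attenuate.
True-score variance = [0.75 + 0.95] − 1.28 = 1.7 − 1.28 = 0.42.
Reliability = 0.42 / 0.72 = 0.5833.

0.5833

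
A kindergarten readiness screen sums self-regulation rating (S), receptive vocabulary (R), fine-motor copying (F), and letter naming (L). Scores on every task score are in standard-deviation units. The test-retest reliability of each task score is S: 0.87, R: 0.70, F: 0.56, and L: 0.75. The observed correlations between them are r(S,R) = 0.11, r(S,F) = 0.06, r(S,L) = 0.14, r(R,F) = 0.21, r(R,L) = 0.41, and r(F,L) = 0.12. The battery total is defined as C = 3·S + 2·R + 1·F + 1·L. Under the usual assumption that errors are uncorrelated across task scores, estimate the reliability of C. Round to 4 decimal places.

0.8488

Var(C) = 3² + 2² + 1 + 1 + 2·[6·0.11 + 3·0.06 + 3·0.14 + 2·0.21 + 2·0.41 + 0.12] = 15 + 5.24 = 20.24.
With uncorrelated errors the cross-covariances are all true-score covariance, so they carry over unchanged; only the diagonal terms shrink to ρᵢσᵢ².
True-score variance = [3²·0.87 + 2²·0.70 + 0.56 + 0.75] + 5.24 = 11.94 + 5.24 = 17.18.
Reliability = 17.18 / 20.24 = 0.8488.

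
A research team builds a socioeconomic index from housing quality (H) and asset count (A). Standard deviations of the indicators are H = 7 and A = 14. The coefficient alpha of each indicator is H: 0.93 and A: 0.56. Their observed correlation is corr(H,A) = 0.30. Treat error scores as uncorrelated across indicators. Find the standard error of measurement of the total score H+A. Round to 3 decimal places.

9.469

Var(total) = 245 + 58.8 = 303.8.
True-score variance = 155.33 + 58.8 = 214.13, so reliability = 0.7048.
Error variance = 303.8 − 214.13 = 89.67; SEM = √89.67 = 9.469.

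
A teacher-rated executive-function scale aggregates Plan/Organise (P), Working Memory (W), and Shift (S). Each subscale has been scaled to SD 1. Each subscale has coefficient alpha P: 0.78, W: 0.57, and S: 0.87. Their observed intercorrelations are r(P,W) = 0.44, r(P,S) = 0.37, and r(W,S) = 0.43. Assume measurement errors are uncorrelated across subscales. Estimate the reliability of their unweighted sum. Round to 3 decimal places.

Var(P+W+S) = 3 + 2·[0.44 + 0.37 + 0.43] = 3 + 2.48 = 5.48.
With uncorrelated errors the cross-covariances are all true-score covariance, so they carry over unchanged; only the diagonal terms shrink to ρᵢσᵢ².
True-score variance = [0.78 + 0.57 + 0.87] + 2.48 = 2.22 + 2.48 = 4.7.
Reliability = 4.7 / 5.48 = 0.858.

0.858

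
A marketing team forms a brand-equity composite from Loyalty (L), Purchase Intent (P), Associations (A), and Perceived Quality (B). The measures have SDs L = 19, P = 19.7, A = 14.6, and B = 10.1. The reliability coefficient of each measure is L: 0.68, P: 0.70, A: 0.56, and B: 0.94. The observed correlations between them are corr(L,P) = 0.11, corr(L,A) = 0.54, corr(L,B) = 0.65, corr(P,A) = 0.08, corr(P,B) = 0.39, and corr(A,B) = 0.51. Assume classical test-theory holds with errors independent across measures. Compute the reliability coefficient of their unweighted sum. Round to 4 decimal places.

0.8379

Var(L+P+A+B) = 19² + 19.7² + 14.6² + 10.1² + 2·[19·19.7·0.11 + 19·14.6·0.54 + 19·10.1·0.65 + 19.7·14.6·0.08 + 19.7·10.1·0.39 + 14.6·10.1·0.51] = 1064.26 + 983.033 = 2047.29.
Under uncorrelated errors the observed covariances equal the true-score covariances, so only the own-variance terms attenuate.
True-score variance = [19²·0.68 + 19.7²·0.70 + 14.6²·0.56 + 10.1²·0.94] + 983.033 = 732.402 + 983.033 = 1715.43.
Reliability = 1715.43 / 2047.29 = 0.8379.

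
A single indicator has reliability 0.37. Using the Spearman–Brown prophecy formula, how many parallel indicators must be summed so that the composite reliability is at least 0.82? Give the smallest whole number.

k ≥ ρ*(1−ρ₁)/(ρ₁(1−ρ*)) = 0.82·0.63 / (0.37·0.18) = 7.757.
Smallest integer k = 8.

8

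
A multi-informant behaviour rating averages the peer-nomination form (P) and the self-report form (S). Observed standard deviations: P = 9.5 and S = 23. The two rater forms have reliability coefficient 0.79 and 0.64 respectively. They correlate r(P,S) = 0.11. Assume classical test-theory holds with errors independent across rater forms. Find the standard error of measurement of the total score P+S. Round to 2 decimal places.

Var(total) = 619.25 + 48.07 = 667.32.
True-score variance = 409.858 + 48.07 = 457.928, so reliability = 0.6862.
Error variance = 667.32 − 457.928 = 209.393; SEM = √209.393 = 14.47.

14.47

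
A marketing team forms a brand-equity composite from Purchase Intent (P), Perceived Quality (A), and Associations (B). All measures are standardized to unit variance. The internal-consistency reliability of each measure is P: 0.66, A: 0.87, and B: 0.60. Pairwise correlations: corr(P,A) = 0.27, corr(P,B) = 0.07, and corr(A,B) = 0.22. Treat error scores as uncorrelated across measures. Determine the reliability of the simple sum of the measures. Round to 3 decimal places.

0.789

Var(P+A+B) = 3 + 2·[0.27 + 0.07 + 0.22] = 3 + 1.12 = 4.12.
With uncorrelated errors the cross-covariances are all true-score covariance, so they carry over unchanged; only the diagonal terms shrink to ρᵢσᵢ².
True-score variance = [0.66 + 0.87 + 0.60] + 1.12 = 2.13 + 1.12 = 3.25.
Reliability = 3.25 / 4.12 = 0.789.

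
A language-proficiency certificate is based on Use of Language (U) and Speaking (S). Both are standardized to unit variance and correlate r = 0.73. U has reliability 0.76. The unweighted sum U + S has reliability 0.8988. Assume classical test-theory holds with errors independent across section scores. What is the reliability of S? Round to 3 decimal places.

Var(U+S) = 2 + 2·0.73 = 3.460.
True-score variance = ρ_U + ρ_S + 2·0.73, so 0.8988 = (0.76 + ρ_S + 1.46) / 3.460.
ρ_S = 0.8988·3.460 − 0.76 − 1.46 = 0.890.

0.890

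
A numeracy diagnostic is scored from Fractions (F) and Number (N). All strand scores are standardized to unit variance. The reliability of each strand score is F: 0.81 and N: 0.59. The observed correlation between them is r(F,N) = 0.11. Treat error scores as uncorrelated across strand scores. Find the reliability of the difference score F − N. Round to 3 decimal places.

0.663

Var(F−N) = 1 + 1 − 2·0.11 = 2 − 0.22 = 1.78.
With uncorrelated errors the cross-covariances are all true-score covariance, so they carry over unchanged; only the diagonal terms shrink to ρᵢσᵢ².
True-score variance = [0.81 + 0.59] − 0.22 = 1.4 − 0.22 = 1.18.
Reliability = 1.18 / 1.78 = 0.663.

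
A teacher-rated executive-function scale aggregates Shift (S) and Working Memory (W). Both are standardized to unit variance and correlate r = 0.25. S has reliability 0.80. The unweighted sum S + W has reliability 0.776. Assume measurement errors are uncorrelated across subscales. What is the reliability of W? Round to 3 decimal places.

Var(S+W) = 2 + 2·0.25 = 2.500.
True-score variance = ρ_S + ρ_W + 2·0.25, so 0.776 = (0.80 + ρ_W + 0.50) / 2.500.
ρ_W = 0.776·2.500 − 0.80 − 0.50 = 0.640.

0.640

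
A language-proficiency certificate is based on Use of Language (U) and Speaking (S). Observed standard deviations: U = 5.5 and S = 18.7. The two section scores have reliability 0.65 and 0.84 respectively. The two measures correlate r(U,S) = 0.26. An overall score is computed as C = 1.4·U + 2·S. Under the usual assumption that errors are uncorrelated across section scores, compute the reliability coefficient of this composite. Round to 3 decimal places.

0.848

Var(C) = 1.4²·5.5² + 2²·18.7² + 2·[2.8·5.5·18.7·0.26] = 1458.05 + 149.75 = 1607.8.
Because errors are independent across components, Cov(Tᵢ,Tⱼ) = Cov(Xᵢ,Xⱼ); the off-diagonal part of the true-score variance is the same as above.
True-score variance = [1.4²·5.5²·0.65 + 2²·18.7²·0.84] + 149.75 = 1213.5 + 149.75 = 1363.25.
Reliability = 1363.25 / 1607.8 = 0.848.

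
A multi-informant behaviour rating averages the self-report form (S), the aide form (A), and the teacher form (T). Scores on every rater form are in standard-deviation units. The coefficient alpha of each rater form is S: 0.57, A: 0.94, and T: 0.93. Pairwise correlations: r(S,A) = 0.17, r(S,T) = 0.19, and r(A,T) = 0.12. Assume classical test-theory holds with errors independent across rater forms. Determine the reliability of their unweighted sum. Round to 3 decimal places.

Var(S+A+T) = 3 + 2·[0.17 + 0.19 + 0.12] = 3 + 0.96 = 3.96.
Under uncorrelated errors the observed covariances equal the true-score covariances, so only the own-variance terms attenuate.
True-score variance = [0.57 + 0.94 + 0.93] + 0.96 = 2.44 + 0.96 = 3.4.
Reliability = 3.4 / 3.96 = 0.859.

0.859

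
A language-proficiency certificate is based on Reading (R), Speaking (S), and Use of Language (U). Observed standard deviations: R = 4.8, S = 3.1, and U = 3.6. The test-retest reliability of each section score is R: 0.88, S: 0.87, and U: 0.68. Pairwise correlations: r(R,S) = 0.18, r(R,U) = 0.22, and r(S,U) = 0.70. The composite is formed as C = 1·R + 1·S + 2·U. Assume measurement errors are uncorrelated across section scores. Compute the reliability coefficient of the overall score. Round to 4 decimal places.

Var(C) = 4.8² + 3.1² + 2²·3.6² + 2·[4.8·3.1·0.18 + 2·4.8·3.6·0.22 + 2·3.1·3.6·0.70] = 84.49 + 51.8112 = 136.301.
With uncorrelated errors the cross-covariances are all true-score covariance, so they carry over unchanged; only the diagonal terms shrink to ρᵢσᵢ².
True-score variance = [4.8²·0.88 + 3.1²·0.87 + 2²·3.6²·0.68] + 51.8112 = 63.8871 + 51.8112 = 115.698.
Reliability = 115.698 / 136.301 = 0.8488.

0.8488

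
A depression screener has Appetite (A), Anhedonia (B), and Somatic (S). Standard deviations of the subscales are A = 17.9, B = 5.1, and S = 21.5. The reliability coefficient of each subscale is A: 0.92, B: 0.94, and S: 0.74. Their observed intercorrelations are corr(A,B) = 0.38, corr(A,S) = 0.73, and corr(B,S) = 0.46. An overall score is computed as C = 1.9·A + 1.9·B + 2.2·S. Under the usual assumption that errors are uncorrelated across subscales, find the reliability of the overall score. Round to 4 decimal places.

Var(C) = 1.9²·17.9² + 1.9²·5.1² + 2.2²·21.5² + 2·[3.61·17.9·5.1·0.38 + 4.18·17.9·21.5·0.73 + 4.18·5.1·21.5·0.46] = 3487.87 + 3020.8 = 6508.66.
With uncorrelated errors the cross-covariances are all true-score covariance, so they carry over unchanged; only the diagonal terms shrink to ρᵢσᵢ².
True-score variance = [1.9²·17.9²·0.92 + 1.9²·5.1²·0.94 + 2.2²·21.5²·0.74] + 3020.8 = 2808 + 3020.8 = 5828.8.
Reliability = 5828.8 / 6508.66 = 0.8955.

0.8955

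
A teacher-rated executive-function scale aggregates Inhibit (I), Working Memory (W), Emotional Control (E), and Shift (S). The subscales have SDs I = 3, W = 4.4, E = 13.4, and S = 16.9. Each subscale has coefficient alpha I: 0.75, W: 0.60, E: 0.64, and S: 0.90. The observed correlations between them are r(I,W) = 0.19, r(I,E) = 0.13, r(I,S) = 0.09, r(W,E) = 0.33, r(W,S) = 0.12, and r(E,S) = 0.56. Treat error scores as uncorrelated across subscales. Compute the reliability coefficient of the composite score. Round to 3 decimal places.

0.875

Var(I+W+E+S) = 3² + 4.4² + 13.4² + 16.9² + 2·[3·4.4·0.19 + 3·13.4·0.13 + 3·16.9·0.09 + 4.4·13.4·0.33 + 4.4·16.9·0.12 + 13.4·16.9·0.56] = 493.53 + 334.989 = 828.519.
With uncorrelated errors the cross-covariances are all true-score covariance, so they carry over unchanged; only the diagonal terms shrink to ρᵢσᵢ².
True-score variance = [3²·0.75 + 4.4²·0.60 + 13.4²·0.64 + 16.9²·0.90] + 334.989 = 390.333 + 334.989 = 725.323.
Reliability = 725.323 / 828.519 = 0.875.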